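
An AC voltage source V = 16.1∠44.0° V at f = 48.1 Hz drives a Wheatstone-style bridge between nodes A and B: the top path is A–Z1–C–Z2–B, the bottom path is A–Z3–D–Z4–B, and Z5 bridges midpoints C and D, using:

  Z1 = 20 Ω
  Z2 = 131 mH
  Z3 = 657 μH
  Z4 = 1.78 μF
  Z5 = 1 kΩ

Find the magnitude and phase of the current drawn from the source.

Step 1 — Angular frequency: ω = 2π·f = 2π·48.1 = 302.2 rad/s.
Step 2 — Component impedances:
  Z1: Z = R = 20 Ω
  Z2: Z = jωL = j·302.2·0.131 = 0 + j39.59 Ω
  Z3: Z = jωL = j·302.2·0.000657 = 0 + j0.1986 Ω
  Z4: Z = 1/(jωC) = -j/(ω·C) = 0 - j1859 Ω
  Z5: Z = R = 1000 Ω
Step 3 — Bridge requires nodal analysis (the Z5 bridge couples midpoints C and D, so the two paths cannot be reduced to a simple series/parallel combination). Setting node B to ground and injecting 1 A at node A, the 3-node admittance system at A, C, D solves to V_A = Z_AB = 20.47 + j40.23 Ω = 45.14∠63.0° Ω.
Step 4 — Source phasor: V = 16.1∠44.0° V = 11.58 + j11.18 V.
Step 5 — Ohm's law: I = V / Z_total = (11.58 + j11.18) / (20.47 + j40.23) = 0.3372 - j0.1163 A.
Step 6 — Convert to polar: |I| = 0.3567 A, ∠I = -19.0°.

I = 0.3567∠-19.0° A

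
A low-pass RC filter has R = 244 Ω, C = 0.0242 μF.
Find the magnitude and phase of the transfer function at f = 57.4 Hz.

Step 1 — Angular frequency: ω = 2π·57.4 = 360.7 rad/s.
Step 2 — Transfer function: H(jω) = 1/(1 + jωRC).
Step 3 — Denominator: 1 + jωRC = 1 + j·360.7·244·2.42e-08 = 1 + j0.00213.
Step 4 — H = 1 - j0.00213.
Step 5 — Magnitude: |H| = 1 (-0.0 dB); phase: φ = -0.1°.

|H| = 1 (-0.0 dB), φ = -0.1°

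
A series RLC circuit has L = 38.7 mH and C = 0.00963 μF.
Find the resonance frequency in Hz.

Step 1 — Resonance condition Im(Z)=0 gives ω₀ = 1/√(LC).
Step 2 — ω₀ = 1/√(0.0387·9.63e-09) = 5.18e+04 rad/s.
Step 3 — f₀ = ω₀/(2π) = 8244 Hz.

f₀ = 8244 Hz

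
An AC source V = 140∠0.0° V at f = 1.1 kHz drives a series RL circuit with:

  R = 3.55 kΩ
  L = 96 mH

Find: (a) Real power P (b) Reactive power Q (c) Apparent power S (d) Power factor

Step 1 — Angular frequency: ω = 2π·f = 2π·1100 = 6912 rad/s.
Step 2 — Component impedances:
  R: Z = R = 3550 Ω
  L: Z = jωL = j·6912·0.096 = 0 + j663.5 Ω
Step 3 — Series combination: Z_total = R + L = 3550 + j663.5 Ω = 3611∠10.6° Ω.
Step 4 — Source phasor: V = 140∠0.0° V = 140 V.
Step 5 — Current: I = V / Z = 0.03811 - j0.007122 A = 0.03877∠-10.6° A.
Step 6 — Complex power: S = V·I* = 5.335 + j0.9971 VA.
Step 7 — Real power: P = Re(S) = 5.335 W.
Step 8 — Reactive power: Q = Im(S) = 0.9971 VAR.
Step 9 — Apparent power: |S| = 5.427 VA.
Step 10 — Power factor: PF = P/|S| = 0.983 (lagging).

(a) P = 5.335 W  (b) Q = 0.9971 VAR  (c) S = 5.427 VA  (d) PF = 0.983 (lagging)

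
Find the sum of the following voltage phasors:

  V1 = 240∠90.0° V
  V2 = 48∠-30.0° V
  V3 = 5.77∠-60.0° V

Step 1 — Convert each phasor to rectangular form:
  V1 = 240·(cos(90.0°) + j·sin(90.0°)) = 0 + j240 V
  V2 = 48·(cos(-30.0°) + j·sin(-30.0°)) = 41.57 - j24 V
  V3 = 5.77·(cos(-60.0°) + j·sin(-60.0°)) = 2.885 - j4.997 V
Step 2 — Sum components: V_total = 44.45 + j211 V.
Step 3 — Convert to polar: |V_total| = 215.6 V, ∠V_total = 78.1°.

V_total = 215.6∠78.1° V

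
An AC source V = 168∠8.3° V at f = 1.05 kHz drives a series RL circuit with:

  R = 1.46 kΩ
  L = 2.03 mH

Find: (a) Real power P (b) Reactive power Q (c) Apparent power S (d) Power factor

Step 1 — Angular frequency: ω = 2π·f = 2π·1050 = 6597 rad/s.
Step 2 — Component impedances:
  R: Z = R = 1460 Ω
  L: Z = jωL = j·6597·0.00203 = 0 + j13.39 Ω
Step 3 — Series combination: Z_total = R + L = 1460 + j13.39 Ω = 1460∠0.5° Ω.
Step 4 — Source phasor: V = 168∠8.3° V = 166.2 + j24.25 V.
Step 5 — Current: I = V / Z = 0.114 + j0.01557 A = 0.1151∠7.8° A.
Step 6 — Complex power: S = V·I* = 19.33 + j0.1773 VA.
Step 7 — Real power: P = Re(S) = 19.33 W.
Step 8 — Reactive power: Q = Im(S) = 0.1773 VAR.
Step 9 — Apparent power: |S| = 19.33 VA.
Step 10 — Power factor: PF = P/|S| = 1 (lagging).

(a) P = 19.33 W  (b) Q = 0.1773 VAR  (c) S = 19.33 VA  (d) PF = 1 (lagging)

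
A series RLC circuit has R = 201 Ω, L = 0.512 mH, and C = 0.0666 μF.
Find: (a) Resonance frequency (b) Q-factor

Step 1 — Resonance condition Im(Z)=0 gives ω₀ = 1/√(LC).
Step 2 — ω₀ = 1/√(0.000512·6.66e-08) = 1.712e+05 rad/s.
Step 3 — f₀ = ω₀/(2π) = 2.726e+04 Hz.
Step 4 — Series Q: Q = ω₀L/R = 1.712e+05·0.000512/201 = 0.4362.

(a) f₀ = 2.726e+04 Hz  (b) Q = 0.4362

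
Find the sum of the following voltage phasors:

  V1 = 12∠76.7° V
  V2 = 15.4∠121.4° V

Step 1 — Convert each phasor to rectangular form:
  V1 = 12·(cos(76.7°) + j·sin(76.7°)) = 2.761 + j11.68 V
  V2 = 15.4·(cos(121.4°) + j·sin(121.4°)) = -8.024 + j13.14 V
Step 2 — Sum components: V_total = -5.263 + j24.82 V.
Step 3 — Convert to polar: |V_total| = 25.37 V, ∠V_total = 102.0°.

V_total = 25.37∠102.0° V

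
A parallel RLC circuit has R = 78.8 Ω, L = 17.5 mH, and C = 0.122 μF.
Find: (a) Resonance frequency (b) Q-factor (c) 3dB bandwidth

Step 1 — Resonance: ω₀ = 1/√(LC) = 1/√(0.0175·1.22e-07) = 2.164e+04 rad/s.
Step 2 — f₀ = ω₀/(2π) = 3444 Hz.
Step 3 — Parallel Q: Q = R/(ω₀L) = 78.8/(2.164e+04·0.0175) = 0.2081.
Step 4 — Bandwidth: Δω = ω₀/Q = 1.04e+05 rad/s; BW = Δω/(2π) = 1.656e+04 Hz.

(a) f₀ = 3444 Hz  (b) Q = 0.2081  (c) BW = 1.656e+04 Hz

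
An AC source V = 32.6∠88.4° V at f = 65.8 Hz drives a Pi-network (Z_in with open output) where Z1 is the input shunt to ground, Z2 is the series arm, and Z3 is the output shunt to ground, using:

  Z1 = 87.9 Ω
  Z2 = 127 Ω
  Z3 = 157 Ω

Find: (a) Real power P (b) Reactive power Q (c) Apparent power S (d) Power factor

Step 1 — Angular frequency: ω = 2π·f = 2π·65.8 = 413.4 rad/s.
Step 2 — Component impedances:
  Z1: Z = R = 87.9 Ω
  Z2: Z = R = 127 Ω
  Z3: Z = R = 157 Ω
Step 3 — With open output, the series arm Z2 and the output shunt Z3 appear in series to ground: Z2 + Z3 = 284 Ω.
Step 4 — Parallel with input shunt Z1: Z_in = Z1 || (Z2 + Z3) = 67.12 Ω = 67.12∠0.0° Ω.
Step 5 — Source phasor: V = 32.6∠88.4° V = 0.9102 + j32.59 V.
Step 6 — Current: I = V / Z = 0.01356 + j0.4855 A = 0.4857∠88.4° A.
Step 7 — Complex power: S = V·I* = 15.83 VA.
Step 8 — Real power: P = Re(S) = 15.83 W.
Step 9 — Reactive power: Q = Im(S) = 0 VAR.
Step 10 — Apparent power: |S| = 15.83 VA.
Step 11 — Power factor: PF = P/|S| = 1 (unity).

(a) P = 15.83 W  (b) Q = 0 VAR  (c) S = 15.83 VA  (d) PF = 1 (unity)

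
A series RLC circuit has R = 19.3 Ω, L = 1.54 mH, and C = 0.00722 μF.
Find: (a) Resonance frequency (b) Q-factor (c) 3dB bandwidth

Step 1 — Resonance: ω₀ = 1/√(LC) = 1/√(0.00154·7.22e-09) = 2.999e+05 rad/s.
Step 2 — f₀ = ω₀/(2π) = 4.773e+04 Hz.
Step 3 — Series Q: Q = ω₀L/R = 2.999e+05·0.00154/19.3 = 23.93.
Step 4 — Bandwidth: Δω = ω₀/Q = 1.253e+04 rad/s; BW = Δω/(2π) = 1995 Hz.

(a) f₀ = 4.773e+04 Hz  (b) Q = 23.93  (c) BW = 1995 Hz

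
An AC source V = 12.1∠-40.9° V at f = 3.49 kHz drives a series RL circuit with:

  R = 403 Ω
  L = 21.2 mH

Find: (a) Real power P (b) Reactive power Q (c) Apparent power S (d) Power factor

Step 1 — Angular frequency: ω = 2π·f = 2π·3490 = 2.193e+04 rad/s.
Step 2 — Component impedances:
  R: Z = R = 403 Ω
  L: Z = jωL = j·2.193e+04·0.0212 = 0 + j464.9 Ω
Step 3 — Series combination: Z_total = R + L = 403 + j464.9 Ω = 615.2∠49.1° Ω.
Step 4 — Source phasor: V = 12.1∠-40.9° V = 9.146 - j7.922 V.
Step 5 — Current: I = V / Z = 7.443e-06 - j0.01967 A = 0.01967∠-90.0° A.
Step 6 — Complex power: S = V·I* = 0.1559 + j0.1798 VA.
Step 7 — Real power: P = Re(S) = 0.1559 W.
Step 8 — Reactive power: Q = Im(S) = 0.1798 VAR.
Step 9 — Apparent power: |S| = 0.238 VA.
Step 10 — Power factor: PF = P/|S| = 0.655 (lagging).

(a) P = 0.1559 W  (b) Q = 0.1798 VAR  (c) S = 0.238 VA  (d) PF = 0.655 (lagging)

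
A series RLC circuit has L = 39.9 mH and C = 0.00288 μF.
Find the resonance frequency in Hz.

Step 1 — Resonance condition Im(Z)=0 gives ω₀ = 1/√(LC).
Step 2 — ω₀ = 1/√(0.0399·2.88e-09) = 9.329e+04 rad/s.
Step 3 — f₀ = ω₀/(2π) = 1.485e+04 Hz.

f₀ = 1.485e+04 Hz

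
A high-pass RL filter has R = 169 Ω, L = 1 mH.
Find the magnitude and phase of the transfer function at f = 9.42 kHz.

Step 1 — Angular frequency: ω = 2π·9420 = 5.919e+04 rad/s.
Step 2 — Transfer function: H(jω) = jωL/(R + jωL).
Step 3 — Numerator jωL = j·59.19; denominator R + jωL = 169 + j59.19.
Step 4 — H = 0.1093 + j0.312.
Step 5 — Magnitude: |H| = 0.3305 (-9.6 dB); phase: φ = 70.7°.

|H| = 0.3305 (-9.6 dB), φ = 70.7°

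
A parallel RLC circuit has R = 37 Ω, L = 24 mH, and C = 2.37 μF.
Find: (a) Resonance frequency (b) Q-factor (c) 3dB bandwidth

Step 1 — Resonance: ω₀ = 1/√(LC) = 1/√(0.024·2.37e-06) = 4193 rad/s.
Step 2 — f₀ = ω₀/(2π) = 667.3 Hz.
Step 3 — Parallel Q: Q = R/(ω₀L) = 37/(4193·0.024) = 0.3677.
Step 4 — Bandwidth: Δω = ω₀/Q = 1.14e+04 rad/s; BW = Δω/(2π) = 1815 Hz.

(a) f₀ = 667.3 Hz  (b) Q = 0.3677  (c) BW = 1815 Hz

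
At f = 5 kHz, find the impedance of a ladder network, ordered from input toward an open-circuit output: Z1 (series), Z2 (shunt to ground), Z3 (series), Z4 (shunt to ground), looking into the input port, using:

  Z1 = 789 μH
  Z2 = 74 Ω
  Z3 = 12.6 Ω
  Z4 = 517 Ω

Step 1 — Angular frequency: ω = 2π·f = 2π·5000 = 3.142e+04 rad/s.
Step 2 — Component impedances:
  Z1: Z = jωL = j·3.142e+04·0.000789 = 0 + j24.79 Ω
  Z2: Z = R = 74 Ω
  Z3: Z = R = 12.6 Ω
  Z4: Z = R = 517 Ω
Step 3 — Ladder network (open output): work backward from the far end, alternating series and parallel combinations. Z_in = 64.93 + j24.79 Ω = 69.5∠20.9° Ω.

Z = 64.93 + j24.79 Ω = 69.5∠20.9° Ω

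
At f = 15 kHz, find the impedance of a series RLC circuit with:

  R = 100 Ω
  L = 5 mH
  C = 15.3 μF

Step 1 — Angular frequency: ω = 2π·f = 2π·1.5e+04 = 9.425e+04 rad/s.
Step 2 — Component impedances:
  R: Z = R = 100 Ω
  L: Z = jωL = j·9.425e+04·0.005 = 0 + j471.2 Ω
  C: Z = 1/(jωC) = -j/(ω·C) = 0 - j0.6935 Ω
Step 3 — Series combination: Z_total = R + L + C = 100 + j470.5 Ω = 481.1∠78.0° Ω.

Z = 100 + j470.5 Ω = 481.1∠78.0° Ω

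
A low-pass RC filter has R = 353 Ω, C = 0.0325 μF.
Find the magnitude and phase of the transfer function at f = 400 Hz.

Step 1 — Angular frequency: ω = 2π·400 = 2513 rad/s.
Step 2 — Transfer function: H(jω) = 1/(1 + jωRC).
Step 3 — Denominator: 1 + jωRC = 1 + j·2513·353·3.25e-08 = 1 + j0.02883.
Step 4 — H = 0.9992 - j0.02881.
Step 5 — Magnitude: |H| = 0.9996 (-0.0 dB); phase: φ = -1.7°.

|H| = 0.9996 (-0.0 dB), φ = -1.7°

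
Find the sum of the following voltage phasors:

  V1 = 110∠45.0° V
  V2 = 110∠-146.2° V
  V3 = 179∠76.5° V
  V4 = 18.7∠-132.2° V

Step 1 — Convert each phasor to rectangular form:
  V1 = 110·(cos(45.0°) + j·sin(45.0°)) = 77.78 + j77.78 V
  V2 = 110·(cos(-146.2°) + j·sin(-146.2°)) = -91.41 - j61.19 V
  V3 = 179·(cos(76.5°) + j·sin(76.5°)) = 41.79 + j174.1 V
  V4 = 18.7·(cos(-132.2°) + j·sin(-132.2°)) = -12.56 - j13.85 V
Step 2 — Sum components: V_total = 15.6 + j176.8 V.
Step 3 — Convert to polar: |V_total| = 177.5 V, ∠V_total = 85.0°.

V_total = 177.5∠85.0° V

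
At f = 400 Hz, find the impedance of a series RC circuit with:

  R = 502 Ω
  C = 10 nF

Step 1 — Angular frequency: ω = 2π·f = 2π·400 = 2513 rad/s.
Step 2 — Component impedances:
  R: Z = R = 502 Ω
  C: Z = 1/(jωC) = -j/(ω·C) = 0 - j3.979e+04 Ω
Step 3 — Series combination: Z_total = R + C = 502 - j3.979e+04 Ω = 3.979e+04∠-89.3° Ω.

Z = 502 - j3.979e+04 Ω = 3.979e+04∠-89.3° Ω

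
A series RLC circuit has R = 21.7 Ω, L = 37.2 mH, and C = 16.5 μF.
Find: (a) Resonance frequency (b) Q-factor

Step 1 — Resonance condition Im(Z)=0 gives ω₀ = 1/√(LC).
Step 2 — ω₀ = 1/√(0.0372·1.65e-05) = 1276 rad/s.
Step 3 — f₀ = ω₀/(2π) = 203.1 Hz.
Step 4 — Series Q: Q = ω₀L/R = 1276·0.0372/21.7 = 2.188.

(a) f₀ = 203.1 Hz  (b) Q = 2.188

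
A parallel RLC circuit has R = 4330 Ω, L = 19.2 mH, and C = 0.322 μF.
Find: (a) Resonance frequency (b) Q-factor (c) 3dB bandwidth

Step 1 — Resonance: ω₀ = 1/√(LC) = 1/√(0.0192·3.22e-07) = 1.272e+04 rad/s.
Step 2 — f₀ = ω₀/(2π) = 2024 Hz.
Step 3 — Parallel Q: Q = R/(ω₀L) = 4330/(1.272e+04·0.0192) = 17.73.
Step 4 — Bandwidth: Δω = ω₀/Q = 717.2 rad/s; BW = Δω/(2π) = 114.2 Hz.

(a) f₀ = 2024 Hz  (b) Q = 17.73  (c) BW = 114.2 Hz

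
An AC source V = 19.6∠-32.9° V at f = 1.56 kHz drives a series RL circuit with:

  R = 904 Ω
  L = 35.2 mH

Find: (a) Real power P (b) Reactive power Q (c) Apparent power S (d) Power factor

Step 1 — Angular frequency: ω = 2π·f = 2π·1560 = 9802 rad/s.
Step 2 — Component impedances:
  R: Z = R = 904 Ω
  L: Z = jωL = j·9802·0.0352 = 0 + j345 Ω
Step 3 — Series combination: Z_total = R + L = 904 + j345 Ω = 967.6∠20.9° Ω.
Step 4 — Source phasor: V = 19.6∠-32.9° V = 16.46 - j10.65 V.
Step 5 — Current: I = V / Z = 0.01197 - j0.01634 A = 0.02026∠-53.8° A.
Step 6 — Complex power: S = V·I* = 0.3709 + j0.1416 VA.
Step 7 — Real power: P = Re(S) = 0.3709 W.
Step 8 — Reactive power: Q = Im(S) = 0.1416 VAR.
Step 9 — Apparent power: |S| = 0.397 VA.
Step 10 — Power factor: PF = P/|S| = 0.9343 (lagging).

(a) P = 0.3709 W  (b) Q = 0.1416 VAR  (c) S = 0.397 VA  (d) PF = 0.9343 (lagging)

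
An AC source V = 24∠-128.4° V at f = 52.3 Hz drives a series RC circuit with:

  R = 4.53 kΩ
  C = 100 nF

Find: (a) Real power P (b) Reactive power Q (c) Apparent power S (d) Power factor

Step 1 — Angular frequency: ω = 2π·f = 2π·52.3 = 328.6 rad/s.
Step 2 — Component impedances:
  R: Z = R = 4530 Ω
  C: Z = 1/(jωC) = -j/(ω·C) = 0 - j3.043e+04 Ω
Step 3 — Series combination: Z_total = R + C = 4530 - j3.043e+04 Ω = 3.077e+04∠-81.5° Ω.
Step 4 — Source phasor: V = 24∠-128.4° V = -14.91 - j18.81 V.
Step 5 — Current: I = V / Z = 0.0005333 - j0.0005693 A = 0.0007801∠-46.9° A.
Step 6 — Complex power: S = V·I* = 0.002757 - j0.01852 VA.
Step 7 — Real power: P = Re(S) = 0.002757 W.
Step 8 — Reactive power: Q = Im(S) = -0.01852 VAR.
Step 9 — Apparent power: |S| = 0.01872 VA.
Step 10 — Power factor: PF = P/|S| = 0.1472 (leading).

(a) P = 0.002757 W  (b) Q = -0.01852 VAR  (c) S = 0.01872 VA  (d) PF = 0.1472 (leading)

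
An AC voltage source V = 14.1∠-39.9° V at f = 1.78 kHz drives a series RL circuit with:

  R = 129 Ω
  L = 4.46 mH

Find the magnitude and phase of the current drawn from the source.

Step 1 — Angular frequency: ω = 2π·f = 2π·1780 = 1.118e+04 rad/s.
Step 2 — Component impedances:
  R: Z = R = 129 Ω
  L: Z = jωL = j·1.118e+04·0.00446 = 0 + j49.88 Ω
Step 3 — Series combination: Z_total = R + L = 129 + j49.88 Ω = 138.3∠21.1° Ω.
Step 4 — Source phasor: V = 14.1∠-39.9° V = 10.82 - j9.044 V.
Step 5 — Ohm's law: I = V / Z_total = (10.82 - j9.044) / (129 + j49.88) = 0.04936 - j0.0892 A.
Step 6 — Convert to polar: |I| = 0.1019 A, ∠I = -61.0°.

I = 0.1019∠-61.0° A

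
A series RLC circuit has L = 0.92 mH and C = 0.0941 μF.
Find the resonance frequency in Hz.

Step 1 — Resonance condition Im(Z)=0 gives ω₀ = 1/√(LC).
Step 2 — ω₀ = 1/√(0.00092·9.41e-08) = 1.075e+05 rad/s.
Step 3 — f₀ = ω₀/(2π) = 1.711e+04 Hz.

f₀ = 1.711e+04 Hz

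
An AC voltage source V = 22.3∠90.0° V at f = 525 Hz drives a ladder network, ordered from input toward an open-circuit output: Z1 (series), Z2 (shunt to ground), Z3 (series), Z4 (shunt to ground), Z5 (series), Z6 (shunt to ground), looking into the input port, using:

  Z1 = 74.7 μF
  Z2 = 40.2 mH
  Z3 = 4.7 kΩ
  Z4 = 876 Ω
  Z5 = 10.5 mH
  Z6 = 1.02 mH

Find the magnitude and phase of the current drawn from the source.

Step 1 — Angular frequency: ω = 2π·f = 2π·525 = 3299 rad/s.
Step 2 — Component impedances:
  Z1: Z = 1/(jωC) = -j/(ω·C) = 0 - j4.058 Ω
  Z2: Z = jωL = j·3299·0.0402 = 0 + j132.6 Ω
  Z3: Z = R = 4700 Ω
  Z4: Z = R = 876 Ω
  Z5: Z = jωL = j·3299·0.0105 = 0 + j34.64 Ω
  Z6: Z = jωL = j·3299·0.00102 = 0 + j3.365 Ω
Step 3 — Ladder network (open output): work backward from the far end, alternating series and parallel combinations. Z_in = 3.735 + j128.4 Ω = 128.5∠88.3° Ω.
Step 4 — Source phasor: V = 22.3∠90.0° V = 0 + j22.3 V.
Step 5 — Ohm's law: I = V / Z_total = (0 + j22.3) / (3.735 + j128.4) = 0.1735 + j0.005047 A.
Step 6 — Convert to polar: |I| = 0.1736 A, ∠I = 1.7°.

I = 0.1736∠1.7° A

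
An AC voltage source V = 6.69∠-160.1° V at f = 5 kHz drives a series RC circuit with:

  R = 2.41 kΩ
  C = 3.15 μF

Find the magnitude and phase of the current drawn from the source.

Step 1 — Angular frequency: ω = 2π·f = 2π·5000 = 3.142e+04 rad/s.
Step 2 — Component impedances:
  R: Z = R = 2410 Ω
  C: Z = 1/(jωC) = -j/(ω·C) = 0 - j10.11 Ω
Step 3 — Series combination: Z_total = R + C = 2410 - j10.11 Ω = 2410∠-0.2° Ω.
Step 4 — Source phasor: V = 6.69∠-160.1° V = -6.291 - j2.277 V.
Step 5 — Ohm's law: I = V / Z_total = (-6.291 - j2.277) / (2410 - j10.11) = -0.002606 - j0.0009558 A.
Step 6 — Convert to polar: |I| = 0.002776 A, ∠I = -159.9°.

I = 0.002776∠-159.9° A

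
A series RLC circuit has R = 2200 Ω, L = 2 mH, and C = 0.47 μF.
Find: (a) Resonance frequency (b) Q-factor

Step 1 — Resonance condition Im(Z)=0 gives ω₀ = 1/√(LC).
Step 2 — ω₀ = 1/√(0.002·4.7e-07) = 3.262e+04 rad/s.
Step 3 — f₀ = ω₀/(2π) = 5191 Hz.
Step 4 — Series Q: Q = ω₀L/R = 3.262e+04·0.002/2200 = 0.02965.

(a) f₀ = 5191 Hz  (b) Q = 0.02965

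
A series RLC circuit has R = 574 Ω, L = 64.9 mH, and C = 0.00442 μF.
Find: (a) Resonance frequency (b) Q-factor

Step 1 — Resonance condition Im(Z)=0 gives ω₀ = 1/√(LC).
Step 2 — ω₀ = 1/√(0.0649·4.42e-09) = 5.904e+04 rad/s.
Step 3 — f₀ = ω₀/(2π) = 9397 Hz.
Step 4 — Series Q: Q = ω₀L/R = 5.904e+04·0.0649/574 = 6.676.

(a) f₀ = 9397 Hz  (b) Q = 6.676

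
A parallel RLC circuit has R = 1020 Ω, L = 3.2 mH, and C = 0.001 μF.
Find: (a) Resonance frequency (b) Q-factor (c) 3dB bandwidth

Step 1 — Resonance: ω₀ = 1/√(LC) = 1/√(0.0032·1e-09) = 5.59e+05 rad/s.
Step 2 — f₀ = ω₀/(2π) = 8.897e+04 Hz.
Step 3 — Parallel Q: Q = R/(ω₀L) = 1020/(5.59e+05·0.0032) = 0.5702.
Step 4 — Bandwidth: Δω = ω₀/Q = 9.804e+05 rad/s; BW = Δω/(2π) = 1.56e+05 Hz.

(a) f₀ = 8.897e+04 Hz  (b) Q = 0.5702  (c) BW = 1.56e+05 Hz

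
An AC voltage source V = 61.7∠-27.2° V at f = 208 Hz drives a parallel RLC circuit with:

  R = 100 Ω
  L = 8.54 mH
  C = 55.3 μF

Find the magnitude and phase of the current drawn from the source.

Step 1 — Angular frequency: ω = 2π·f = 2π·208 = 1307 rad/s.
Step 2 — Component impedances:
  R: Z = R = 100 Ω
  L: Z = jωL = j·1307·0.00854 = 0 + j11.16 Ω
  C: Z = 1/(jωC) = -j/(ω·C) = 0 - j13.84 Ω
Step 3 — Parallel combination: 1/Z_total = 1/R + 1/L + 1/C; Z_total = 24.99 + j43.29 Ω = 49.99∠60.0° Ω.
Step 4 — Source phasor: V = 61.7∠-27.2° V = 54.88 - j28.2 V.
Step 5 — Ohm's law: I = V / Z_total = (54.88 - j28.2) / (24.99 + j43.29) = 0.06011 - j1.233 A.
Step 6 — Convert to polar: |I| = 1.234 A, ∠I = -87.2°.

I = 1.234∠-87.2° A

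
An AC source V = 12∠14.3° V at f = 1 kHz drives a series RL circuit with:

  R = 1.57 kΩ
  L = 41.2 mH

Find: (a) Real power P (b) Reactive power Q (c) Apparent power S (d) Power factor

Step 1 — Angular frequency: ω = 2π·f = 2π·1000 = 6283 rad/s.
Step 2 — Component impedances:
  R: Z = R = 1570 Ω
  L: Z = jωL = j·6283·0.0412 = 0 + j258.9 Ω
Step 3 — Series combination: Z_total = R + L = 1570 + j258.9 Ω = 1591∠9.4° Ω.
Step 4 — Source phasor: V = 12∠14.3° V = 11.63 + j2.964 V.
Step 5 — Current: I = V / Z = 0.007514 + j0.000649 A = 0.007541∠4.9° A.
Step 6 — Complex power: S = V·I* = 0.08929 + j0.01472 VA.
Step 7 — Real power: P = Re(S) = 0.08929 W.
Step 8 — Reactive power: Q = Im(S) = 0.01472 VAR.
Step 9 — Apparent power: |S| = 0.0905 VA.
Step 10 — Power factor: PF = P/|S| = 0.9867 (lagging).

(a) P = 0.08929 W  (b) Q = 0.01472 VAR  (c) S = 0.0905 VA  (d) PF = 0.9867 (lagging)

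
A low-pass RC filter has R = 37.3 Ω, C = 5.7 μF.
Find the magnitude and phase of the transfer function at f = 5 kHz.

Step 1 — Angular frequency: ω = 2π·5000 = 3.142e+04 rad/s.
Step 2 — Transfer function: H(jω) = 1/(1 + jωRC).
Step 3 — Denominator: 1 + jωRC = 1 + j·3.142e+04·37.3·5.7e-06 = 1 + j6.679.
Step 4 — H = 0.02192 - j0.1464.
Step 5 — Magnitude: |H| = 0.1481 (-16.6 dB); phase: φ = -81.5°.

|H| = 0.1481 (-16.6 dB), φ = -81.5°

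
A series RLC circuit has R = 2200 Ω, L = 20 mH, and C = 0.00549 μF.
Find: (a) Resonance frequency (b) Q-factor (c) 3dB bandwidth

Step 1 — Resonance condition Im(Z)=0 gives ω₀ = 1/√(LC).
Step 2 — ω₀ = 1/√(0.02·5.49e-09) = 9.543e+04 rad/s.
Step 3 — f₀ = ω₀/(2π) = 1.519e+04 Hz.
Step 4 — Series Q: Q = ω₀L/R = 9.543e+04·0.02/2200 = 0.8676.
Step 5 — 3dB bandwidth: Δω = ω₀/Q = 1.1e+05 rad/s; BW = Δω/(2π) = 1.751e+04 Hz.

(a) f₀ = 1.519e+04 Hz  (b) Q = 0.8676  (c) BW = 1.751e+04 Hz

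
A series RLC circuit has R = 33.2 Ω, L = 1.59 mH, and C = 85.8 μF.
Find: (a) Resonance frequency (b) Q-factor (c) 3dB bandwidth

Step 1 — Resonance condition Im(Z)=0 gives ω₀ = 1/√(LC).
Step 2 — ω₀ = 1/√(0.00159·8.58e-05) = 2707 rad/s.
Step 3 — f₀ = ω₀/(2π) = 430.9 Hz.
Step 4 — Series Q: Q = ω₀L/R = 2707·0.00159/33.2 = 0.1297.
Step 5 — 3dB bandwidth: Δω = ω₀/Q = 2.088e+04 rad/s; BW = Δω/(2π) = 3323 Hz.

(a) f₀ = 430.9 Hz  (b) Q = 0.1297  (c) BW = 3323 Hz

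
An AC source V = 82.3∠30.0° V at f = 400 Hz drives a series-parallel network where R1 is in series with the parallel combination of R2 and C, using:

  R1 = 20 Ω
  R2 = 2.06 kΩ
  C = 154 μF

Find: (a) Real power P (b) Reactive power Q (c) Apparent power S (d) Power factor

Step 1 — Angular frequency: ω = 2π·f = 2π·400 = 2513 rad/s.
Step 2 — Component impedances:
  R1: Z = R = 20 Ω
  R2: Z = R = 2060 Ω
  C: Z = 1/(jωC) = -j/(ω·C) = 0 - j2.584 Ω
Step 3 — Parallel branch: R2 || C = 1/(1/R2 + 1/C) = 0.00324 - j2.584 Ω.
Step 4 — Series with R1: Z_total = R1 + (R2 || C) = 20 - j2.584 Ω = 20.17∠-7.4° Ω.
Step 5 — Source phasor: V = 82.3∠30.0° V = 71.27 + j41.15 V.
Step 6 — Current: I = V / Z = 3.243 + j2.476 A = 4.08∠37.4° A.
Step 7 — Complex power: S = V·I* = 333.1 - j43.02 VA.
Step 8 — Real power: P = Re(S) = 333.1 W.
Step 9 — Reactive power: Q = Im(S) = -43.02 VAR.
Step 10 — Apparent power: |S| = 335.8 VA.
Step 11 — Power factor: PF = P/|S| = 0.9918 (leading).

(a) P = 333.1 W  (b) Q = -43.02 VAR  (c) S = 335.8 VA  (d) PF = 0.9918 (leading)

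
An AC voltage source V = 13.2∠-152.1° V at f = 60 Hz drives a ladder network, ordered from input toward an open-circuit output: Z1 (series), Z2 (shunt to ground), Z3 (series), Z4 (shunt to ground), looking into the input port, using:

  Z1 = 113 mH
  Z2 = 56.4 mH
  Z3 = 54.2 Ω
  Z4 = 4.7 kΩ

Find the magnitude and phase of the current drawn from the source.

Step 1 — Angular frequency: ω = 2π·f = 2π·60 = 377 rad/s.
Step 2 — Component impedances:
  Z1: Z = jωL = j·377·0.113 = 0 + j42.6 Ω
  Z2: Z = jωL = j·377·0.0564 = 0 + j21.26 Ω
  Z3: Z = R = 54.2 Ω
  Z4: Z = R = 4700 Ω
Step 3 — Ladder network (open output): work backward from the far end, alternating series and parallel combinations. Z_in = 0.09509 + j63.86 Ω = 63.86∠89.9° Ω.
Step 4 — Source phasor: V = 13.2∠-152.1° V = -11.67 - j6.177 V.
Step 5 — Ohm's law: I = V / Z_total = (-11.67 - j6.177) / (0.09509 + j63.86) = -0.09699 + j0.1825 A.
Step 6 — Convert to polar: |I| = 0.2067 A, ∠I = 118.0°.

I = 0.2067∠118.0° A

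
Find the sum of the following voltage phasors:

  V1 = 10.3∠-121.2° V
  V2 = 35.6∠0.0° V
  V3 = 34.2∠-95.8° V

Step 1 — Convert each phasor to rectangular form:
  V1 = 10.3·(cos(-121.2°) + j·sin(-121.2°)) = -5.336 - j8.81 V
  V2 = 35.6·(cos(0.0°) + j·sin(0.0°)) = 35.6 V
  V3 = 34.2·(cos(-95.8°) + j·sin(-95.8°)) = -3.456 - j34.02 V
Step 2 — Sum components: V_total = 26.81 - j42.84 V.
Step 3 — Convert to polar: |V_total| = 50.53 V, ∠V_total = -58.0°.

V_total = 50.53∠-58.0° V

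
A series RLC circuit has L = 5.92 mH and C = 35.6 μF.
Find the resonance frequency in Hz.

Step 1 — Resonance condition Im(Z)=0 gives ω₀ = 1/√(LC).
Step 2 — ω₀ = 1/√(0.00592·3.56e-05) = 2178 rad/s.
Step 3 — f₀ = ω₀/(2π) = 346.7 Hz.

f₀ = 346.7 Hz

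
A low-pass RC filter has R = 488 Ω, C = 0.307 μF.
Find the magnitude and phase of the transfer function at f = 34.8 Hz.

Step 1 — Angular frequency: ω = 2π·34.8 = 218.7 rad/s.
Step 2 — Transfer function: H(jω) = 1/(1 + jωRC).
Step 3 — Denominator: 1 + jωRC = 1 + j·218.7·488·3.07e-07 = 1 + j0.03276.
Step 4 — H = 0.9989 - j0.03272.
Step 5 — Magnitude: |H| = 0.9995 (-0.0 dB); phase: φ = -1.9°.

|H| = 0.9995 (-0.0 dB), φ = -1.9°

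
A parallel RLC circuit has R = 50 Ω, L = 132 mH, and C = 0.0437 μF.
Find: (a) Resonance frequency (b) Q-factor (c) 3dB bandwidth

Step 1 — Resonance: ω₀ = 1/√(LC) = 1/√(0.132·4.37e-08) = 1.317e+04 rad/s.
Step 2 — f₀ = ω₀/(2π) = 2096 Hz.
Step 3 — Parallel Q: Q = R/(ω₀L) = 50/(1.317e+04·0.132) = 0.02877.
Step 4 — Bandwidth: Δω = ω₀/Q = 4.577e+05 rad/s; BW = Δω/(2π) = 7.284e+04 Hz.

(a) f₀ = 2096 Hz  (b) Q = 0.02877  (c) BW = 7.284e+04 Hz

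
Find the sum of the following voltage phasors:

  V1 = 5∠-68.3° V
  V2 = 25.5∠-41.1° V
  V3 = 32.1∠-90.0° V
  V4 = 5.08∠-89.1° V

Step 1 — Convert each phasor to rectangular form:
  V1 = 5·(cos(-68.3°) + j·sin(-68.3°)) = 1.849 - j4.646 V
  V2 = 25.5·(cos(-41.1°) + j·sin(-41.1°)) = 19.22 - j16.76 V
  V3 = 32.1·(cos(-90.0°) + j·sin(-90.0°)) = 0 - j32.1 V
  V4 = 5.08·(cos(-89.1°) + j·sin(-89.1°)) = 0.07979 - j5.079 V
Step 2 — Sum components: V_total = 21.14 - j58.59 V.
Step 3 — Convert to polar: |V_total| = 62.29 V, ∠V_total = -70.2°.

V_total = 62.29∠-70.2° V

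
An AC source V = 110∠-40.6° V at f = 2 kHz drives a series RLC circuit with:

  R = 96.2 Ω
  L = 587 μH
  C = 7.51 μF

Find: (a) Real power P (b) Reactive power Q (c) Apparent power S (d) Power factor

Step 1 — Angular frequency: ω = 2π·f = 2π·2000 = 1.257e+04 rad/s.
Step 2 — Component impedances:
  R: Z = R = 96.2 Ω
  L: Z = jωL = j·1.257e+04·0.000587 = 0 + j7.376 Ω
  C: Z = 1/(jωC) = -j/(ω·C) = 0 - j10.6 Ω
Step 3 — Series combination: Z_total = R + L + C = 96.2 - j3.22 Ω = 96.25∠-1.9° Ω.
Step 4 — Source phasor: V = 110∠-40.6° V = 83.52 - j71.59 V.
Step 5 — Current: I = V / Z = 0.8921 - j0.7143 A = 1.143∠-38.7° A.
Step 6 — Complex power: S = V·I* = 125.6 - j4.205 VA.
Step 7 — Real power: P = Re(S) = 125.6 W.
Step 8 — Reactive power: Q = Im(S) = -4.205 VAR.
Step 9 — Apparent power: |S| = 125.7 VA.
Step 10 — Power factor: PF = P/|S| = 0.9994 (leading).

(a) P = 125.6 W  (b) Q = -4.205 VAR  (c) S = 125.7 VA  (d) PF = 0.9994 (leading)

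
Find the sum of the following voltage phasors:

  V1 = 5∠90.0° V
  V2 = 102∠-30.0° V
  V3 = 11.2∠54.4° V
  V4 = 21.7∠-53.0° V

Step 1 — Convert each phasor to rectangular form:
  V1 = 5·(cos(90.0°) + j·sin(90.0°)) = 0 + j5 V
  V2 = 102·(cos(-30.0°) + j·sin(-30.0°)) = 88.33 - j51 V
  V3 = 11.2·(cos(54.4°) + j·sin(54.4°)) = 6.52 + j9.107 V
  V4 = 21.7·(cos(-53.0°) + j·sin(-53.0°)) = 13.06 - j17.33 V
Step 2 — Sum components: V_total = 107.9 - j54.22 V.
Step 3 — Convert to polar: |V_total| = 120.8 V, ∠V_total = -26.7°.

V_total = 120.8∠-26.7° V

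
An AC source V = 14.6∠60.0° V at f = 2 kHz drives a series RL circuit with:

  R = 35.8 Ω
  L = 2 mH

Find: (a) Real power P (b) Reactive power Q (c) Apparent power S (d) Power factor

Step 1 — Angular frequency: ω = 2π·f = 2π·2000 = 1.257e+04 rad/s.
Step 2 — Component impedances:
  R: Z = R = 35.8 Ω
  L: Z = jωL = j·1.257e+04·0.002 = 0 + j25.13 Ω
Step 3 — Series combination: Z_total = R + L = 35.8 + j25.13 Ω = 43.74∠35.1° Ω.
Step 4 — Source phasor: V = 14.6∠60.0° V = 7.3 + j12.64 V.
Step 5 — Current: I = V / Z = 0.3027 + j0.1407 A = 0.3338∠24.9° A.
Step 6 — Complex power: S = V·I* = 3.988 + j2.8 VA.
Step 7 — Real power: P = Re(S) = 3.988 W.
Step 8 — Reactive power: Q = Im(S) = 2.8 VAR.
Step 9 — Apparent power: |S| = 4.873 VA.
Step 10 — Power factor: PF = P/|S| = 0.8184 (lagging).

(a) P = 3.988 W  (b) Q = 2.8 VAR  (c) S = 4.873 VA  (d) PF = 0.8184 (lagging)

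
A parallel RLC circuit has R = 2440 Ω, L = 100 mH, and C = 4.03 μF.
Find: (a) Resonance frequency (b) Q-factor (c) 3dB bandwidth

Step 1 — Resonance: ω₀ = 1/√(LC) = 1/√(0.1·4.03e-06) = 1575 rad/s.
Step 2 — f₀ = ω₀/(2π) = 250.7 Hz.
Step 3 — Parallel Q: Q = R/(ω₀L) = 2440/(1575·0.1) = 15.49.
Step 4 — Bandwidth: Δω = ω₀/Q = 101.7 rad/s; BW = Δω/(2π) = 16.19 Hz.

(a) f₀ = 250.7 Hz  (b) Q = 15.49  (c) BW = 16.19 Hz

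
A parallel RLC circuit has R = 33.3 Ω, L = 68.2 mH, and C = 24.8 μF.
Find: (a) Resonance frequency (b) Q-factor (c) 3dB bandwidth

Step 1 — Resonance: ω₀ = 1/√(LC) = 1/√(0.0682·2.48e-05) = 768.9 rad/s.
Step 2 — f₀ = ω₀/(2π) = 122.4 Hz.
Step 3 — Parallel Q: Q = R/(ω₀L) = 33.3/(768.9·0.0682) = 0.635.
Step 4 — Bandwidth: Δω = ω₀/Q = 1211 rad/s; BW = Δω/(2π) = 192.7 Hz.

(a) f₀ = 122.4 Hz  (b) Q = 0.635  (c) BW = 192.7 Hz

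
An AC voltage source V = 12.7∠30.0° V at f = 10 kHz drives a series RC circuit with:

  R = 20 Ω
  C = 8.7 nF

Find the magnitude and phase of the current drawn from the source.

Step 1 — Angular frequency: ω = 2π·f = 2π·1e+04 = 6.283e+04 rad/s.
Step 2 — Component impedances:
  R: Z = R = 20 Ω
  C: Z = 1/(jωC) = -j/(ω·C) = 0 - j1829 Ω
Step 3 — Series combination: Z_total = R + C = 20 - j1829 Ω = 1829∠-89.4° Ω.
Step 4 — Source phasor: V = 12.7∠30.0° V = 11 + j6.35 V.
Step 5 — Ohm's law: I = V / Z_total = (11 + j6.35) / (20 - j1829) = -0.003405 + j0.006049 A.
Step 6 — Convert to polar: |I| = 0.006942 A, ∠I = 119.4°.

I = 0.006942∠119.4° A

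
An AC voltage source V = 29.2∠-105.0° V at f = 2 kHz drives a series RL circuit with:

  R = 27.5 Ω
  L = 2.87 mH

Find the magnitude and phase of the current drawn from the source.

Step 1 — Angular frequency: ω = 2π·f = 2π·2000 = 1.257e+04 rad/s.
Step 2 — Component impedances:
  R: Z = R = 27.5 Ω
  L: Z = jωL = j·1.257e+04·0.00287 = 0 + j36.07 Ω
Step 3 — Series combination: Z_total = R + L = 27.5 + j36.07 Ω = 45.35∠52.7° Ω.
Step 4 — Source phasor: V = 29.2∠-105.0° V = -7.558 - j28.21 V.
Step 5 — Ohm's law: I = V / Z_total = (-7.558 - j28.21) / (27.5 + j36.07) = -0.5956 - j0.2446 A.
Step 6 — Convert to polar: |I| = 0.6438 A, ∠I = -157.7°.

I = 0.6438∠-157.7° A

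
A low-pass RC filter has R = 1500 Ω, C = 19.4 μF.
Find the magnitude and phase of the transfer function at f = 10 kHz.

Step 1 — Angular frequency: ω = 2π·1e+04 = 6.283e+04 rad/s.
Step 2 — Transfer function: H(jω) = 1/(1 + jωRC).
Step 3 — Denominator: 1 + jωRC = 1 + j·6.283e+04·1500·1.94e-05 = 1 + j1828.
Step 4 — H = 2.991e-07 - j0.0005469.
Step 5 — Magnitude: |H| = 0.0005469 (-65.2 dB); phase: φ = -90.0°.

|H| = 0.0005469 (-65.2 dB), φ = -90.0°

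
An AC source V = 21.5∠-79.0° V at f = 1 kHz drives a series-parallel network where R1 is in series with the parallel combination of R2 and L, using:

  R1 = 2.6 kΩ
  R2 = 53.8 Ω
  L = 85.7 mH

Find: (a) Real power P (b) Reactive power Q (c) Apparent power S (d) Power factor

Step 1 — Angular frequency: ω = 2π·f = 2π·1000 = 6283 rad/s.
Step 2 — Component impedances:
  R1: Z = R = 2600 Ω
  R2: Z = R = 53.8 Ω
  L: Z = jωL = j·6283·0.0857 = 0 + j538.5 Ω
Step 3 — Parallel branch: R2 || L = 1/(1/R2 + 1/L) = 53.27 + j5.322 Ω.
Step 4 — Series with R1: Z_total = R1 + (R2 || L) = 2653 + j5.322 Ω = 2653∠0.1° Ω.
Step 5 — Source phasor: V = 21.5∠-79.0° V = 4.102 - j21.1 V.
Step 6 — Current: I = V / Z = 0.00153 - j0.007957 A = 0.008103∠-79.1° A.
Step 7 — Complex power: S = V·I* = 0.1742 + j0.0003495 VA.
Step 8 — Real power: P = Re(S) = 0.1742 W.
Step 9 — Reactive power: Q = Im(S) = 0.0003495 VAR.
Step 10 — Apparent power: |S| = 0.1742 VA.
Step 11 — Power factor: PF = P/|S| = 1 (lagging).

(a) P = 0.1742 W  (b) Q = 0.0003495 VAR  (c) S = 0.1742 VA  (d) PF = 1 (lagging)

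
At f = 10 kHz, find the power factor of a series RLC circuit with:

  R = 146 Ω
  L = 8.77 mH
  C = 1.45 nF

Step 1 — Angular frequency: ω = 2π·f = 2π·1e+04 = 6.283e+04 rad/s.
Step 2 — Component impedances:
  R: Z = R = 146 Ω
  L: Z = jωL = j·6.283e+04·0.00877 = 0 + j551 Ω
  C: Z = 1/(jωC) = -j/(ω·C) = 0 - j1.098e+04 Ω
Step 3 — Series combination: Z_total = R + L + C = 146 - j1.043e+04 Ω = 1.043e+04∠-89.2° Ω.
Step 4 — Power factor: PF = cos(φ) = Re(Z)/|Z| = 146/1.043e+04 = 0.014.
Step 5 — Type: Im(Z) = -1.043e+04 ⇒ leading (phase φ = -89.2°).

PF = 0.014 (leading, φ = -89.2°)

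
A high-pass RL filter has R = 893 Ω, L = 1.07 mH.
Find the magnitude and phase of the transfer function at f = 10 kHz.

Step 1 — Angular frequency: ω = 2π·1e+04 = 6.283e+04 rad/s.
Step 2 — Transfer function: H(jω) = jωL/(R + jωL).
Step 3 — Numerator jωL = j·67.23; denominator R + jωL = 893 + j67.23.
Step 4 — H = 0.005636 + j0.07486.
Step 5 — Magnitude: |H| = 0.07507 (-22.5 dB); phase: φ = 85.7°.

|H| = 0.07507 (-22.5 dB), φ = 85.7°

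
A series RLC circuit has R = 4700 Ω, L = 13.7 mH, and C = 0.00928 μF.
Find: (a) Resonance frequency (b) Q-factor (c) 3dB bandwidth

Step 1 — Resonance: ω₀ = 1/√(LC) = 1/√(0.0137·9.28e-09) = 8.869e+04 rad/s.
Step 2 — f₀ = ω₀/(2π) = 1.412e+04 Hz.
Step 3 — Series Q: Q = ω₀L/R = 8.869e+04·0.0137/4700 = 0.2585.
Step 4 — Bandwidth: Δω = ω₀/Q = 3.431e+05 rad/s; BW = Δω/(2π) = 5.46e+04 Hz.

(a) f₀ = 1.412e+04 Hz  (b) Q = 0.2585  (c) BW = 5.46e+04 Hz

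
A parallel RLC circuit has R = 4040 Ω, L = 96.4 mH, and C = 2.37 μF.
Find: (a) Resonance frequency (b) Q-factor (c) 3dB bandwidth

Step 1 — Resonance: ω₀ = 1/√(LC) = 1/√(0.0964·2.37e-06) = 2092 rad/s.
Step 2 — f₀ = ω₀/(2π) = 333 Hz.
Step 3 — Parallel Q: Q = R/(ω₀L) = 4040/(2092·0.0964) = 20.03.
Step 4 — Bandwidth: Δω = ω₀/Q = 104.4 rad/s; BW = Δω/(2π) = 16.62 Hz.

(a) f₀ = 333 Hz  (b) Q = 20.03  (c) BW = 16.62 Hz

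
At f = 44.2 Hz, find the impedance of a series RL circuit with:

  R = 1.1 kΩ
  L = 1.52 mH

Step 1 — Angular frequency: ω = 2π·f = 2π·44.2 = 277.7 rad/s.
Step 2 — Component impedances:
  R: Z = R = 1100 Ω
  L: Z = jωL = j·277.7·0.00152 = 0 + j0.4221 Ω
Step 3 — Series combination: Z_total = R + L = 1100 + j0.4221 Ω = 1100∠0.0° Ω.

Z = 1100 + j0.4221 Ω = 1100∠0.0° Ω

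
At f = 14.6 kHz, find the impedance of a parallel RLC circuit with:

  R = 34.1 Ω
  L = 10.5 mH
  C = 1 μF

Step 1 — Angular frequency: ω = 2π·f = 2π·1.46e+04 = 9.173e+04 rad/s.
Step 2 — Component impedances:
  R: Z = R = 34.1 Ω
  L: Z = jωL = j·9.173e+04·0.0105 = 0 + j963.2 Ω
  C: Z = 1/(jωC) = -j/(ω·C) = 0 - j10.9 Ω
Step 3 — Parallel combination: 1/Z_total = 1/R + 1/L + 1/C; Z_total = 3.228 - j9.982 Ω = 10.49∠-72.1° Ω.

Z = 3.228 - j9.982 Ω = 10.49∠-72.1° Ω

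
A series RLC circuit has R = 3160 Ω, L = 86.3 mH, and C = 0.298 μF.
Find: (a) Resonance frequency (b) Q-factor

Step 1 — Resonance condition Im(Z)=0 gives ω₀ = 1/√(LC).
Step 2 — ω₀ = 1/√(0.0863·2.98e-07) = 6236 rad/s.
Step 3 — f₀ = ω₀/(2π) = 992.4 Hz.
Step 4 — Series Q: Q = ω₀L/R = 6236·0.0863/3160 = 0.1703.

(a) f₀ = 992.4 Hz  (b) Q = 0.1703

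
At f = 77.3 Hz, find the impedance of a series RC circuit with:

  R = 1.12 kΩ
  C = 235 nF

Step 1 — Angular frequency: ω = 2π·f = 2π·77.3 = 485.7 rad/s.
Step 2 — Component impedances:
  R: Z = R = 1120 Ω
  C: Z = 1/(jωC) = -j/(ω·C) = 0 - j8761 Ω
Step 3 — Series combination: Z_total = R + C = 1120 - j8761 Ω = 8833∠-82.7° Ω.

Z = 1120 - j8761 Ω = 8833∠-82.7° Ω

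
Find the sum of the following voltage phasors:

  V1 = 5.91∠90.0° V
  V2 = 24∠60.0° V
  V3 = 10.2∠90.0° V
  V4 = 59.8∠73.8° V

Step 1 — Convert each phasor to rectangular form:
  V1 = 5.91·(cos(90.0°) + j·sin(90.0°)) = 0 + j5.91 V
  V2 = 24·(cos(60.0°) + j·sin(60.0°)) = 12 + j20.78 V
  V3 = 10.2·(cos(90.0°) + j·sin(90.0°)) = 0 + j10.2 V
  V4 = 59.8·(cos(73.8°) + j·sin(73.8°)) = 16.68 + j57.43 V
Step 2 — Sum components: V_total = 28.68 + j94.32 V.
Step 3 — Convert to polar: |V_total| = 98.59 V, ∠V_total = 73.1°.

V_total = 98.59∠73.1° V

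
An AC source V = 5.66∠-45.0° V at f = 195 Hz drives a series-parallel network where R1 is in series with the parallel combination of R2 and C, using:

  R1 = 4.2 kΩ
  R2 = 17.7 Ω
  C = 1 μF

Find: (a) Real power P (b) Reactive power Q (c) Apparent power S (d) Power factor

Step 1 — Angular frequency: ω = 2π·f = 2π·195 = 1225 rad/s.
Step 2 — Component impedances:
  R1: Z = R = 4200 Ω
  R2: Z = R = 17.7 Ω
  C: Z = 1/(jωC) = -j/(ω·C) = 0 - j816.2 Ω
Step 3 — Parallel branch: R2 || C = 1/(1/R2 + 1/C) = 17.69 - j0.3837 Ω.
Step 4 — Series with R1: Z_total = R1 + (R2 || C) = 4218 - j0.3837 Ω = 4218∠-0.0° Ω.
Step 5 — Source phasor: V = 5.66∠-45.0° V = 4.002 - j4.002 V.
Step 6 — Current: I = V / Z = 0.000949 - j0.0009488 A = 0.001342∠-45.0° A.
Step 7 — Complex power: S = V·I* = 0.007596 - j6.909e-07 VA.
Step 8 — Real power: P = Re(S) = 0.007596 W.
Step 9 — Reactive power: Q = Im(S) = -6.909e-07 VAR.
Step 10 — Apparent power: |S| = 0.007596 VA.
Step 11 — Power factor: PF = P/|S| = 1 (leading).

(a) P = 0.007596 W  (b) Q = -6.909e-07 VAR  (c) S = 0.007596 VA  (d) PF = 1 (leading)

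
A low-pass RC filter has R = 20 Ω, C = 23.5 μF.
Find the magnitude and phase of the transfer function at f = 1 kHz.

Step 1 — Angular frequency: ω = 2π·1000 = 6283 rad/s.
Step 2 — Transfer function: H(jω) = 1/(1 + jωRC).
Step 3 — Denominator: 1 + jωRC = 1 + j·6283·20·2.35e-05 = 1 + j2.953.
Step 4 — H = 0.1029 - j0.3038.
Step 5 — Magnitude: |H| = 0.3207 (-9.9 dB); phase: φ = -71.3°.

|H| = 0.3207 (-9.9 dB), φ = -71.3°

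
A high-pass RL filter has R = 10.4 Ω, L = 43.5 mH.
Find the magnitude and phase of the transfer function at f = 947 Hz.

Step 1 — Angular frequency: ω = 2π·947 = 5950 rad/s.
Step 2 — Transfer function: H(jω) = jωL/(R + jωL).
Step 3 — Numerator jωL = j·258.8; denominator R + jωL = 10.4 + j258.8.
Step 4 — H = 0.9984 + j0.04012.
Step 5 — Magnitude: |H| = 0.9992 (-0.0 dB); phase: φ = 2.3°.

|H| = 0.9992 (-0.0 dB), φ = 2.3°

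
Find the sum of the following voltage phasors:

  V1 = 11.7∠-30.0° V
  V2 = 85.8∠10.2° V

Step 1 — Convert each phasor to rectangular form:
  V1 = 11.7·(cos(-30.0°) + j·sin(-30.0°)) = 10.13 - j5.85 V
  V2 = 85.8·(cos(10.2°) + j·sin(10.2°)) = 84.44 + j15.19 V
Step 2 — Sum components: V_total = 94.58 + j9.344 V.
Step 3 — Convert to polar: |V_total| = 95.04 V, ∠V_total = 5.6°.

V_total = 95.04∠5.6° V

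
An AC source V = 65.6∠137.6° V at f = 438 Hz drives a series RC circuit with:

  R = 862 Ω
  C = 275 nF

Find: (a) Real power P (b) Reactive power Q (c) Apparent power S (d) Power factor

Step 1 — Angular frequency: ω = 2π·f = 2π·438 = 2752 rad/s.
Step 2 — Component impedances:
  R: Z = R = 862 Ω
  C: Z = 1/(jωC) = -j/(ω·C) = 0 - j1321 Ω
Step 3 — Series combination: Z_total = R + C = 862 - j1321 Ω = 1578∠-56.9° Ω.
Step 4 — Source phasor: V = 65.6∠137.6° V = -48.44 + j44.23 V.
Step 5 — Current: I = V / Z = -0.04026 - j0.0104 A = 0.04158∠-165.5° A.
Step 6 — Complex power: S = V·I* = 1.49 - j2.285 VA.
Step 7 — Real power: P = Re(S) = 1.49 W.
Step 8 — Reactive power: Q = Im(S) = -2.285 VAR.
Step 9 — Apparent power: |S| = 2.728 VA.
Step 10 — Power factor: PF = P/|S| = 0.5464 (leading).

(a) P = 1.49 W  (b) Q = -2.285 VAR  (c) S = 2.728 VA  (d) PF = 0.5464 (leading)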